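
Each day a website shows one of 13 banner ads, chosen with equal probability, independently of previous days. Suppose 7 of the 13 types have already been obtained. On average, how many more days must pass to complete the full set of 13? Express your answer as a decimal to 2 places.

Starting from 7 distinct types, each trial gives a new one with probability (13−i)/13 when i types are held, so the wait for the next new type is 13/(13−i).
E = 13/6 + 13/5 + 13/4 + 13/3 + 13/2 + 13/1 = 637/20 ≈ 31.85.

31.85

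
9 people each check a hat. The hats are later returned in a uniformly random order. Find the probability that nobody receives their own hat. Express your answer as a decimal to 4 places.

0.3679

This is the derangement probability: permutations of 9 with no fixed point.
D(9) = 9! · (1 − 1/1! + 1/2! − ··· + (−1)^9/9!) = 133496.
P = 133496/362880 = 16687/45360 ≈ 0.3679.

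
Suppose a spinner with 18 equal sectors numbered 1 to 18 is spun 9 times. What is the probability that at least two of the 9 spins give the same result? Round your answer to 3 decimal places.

P(all 9 different) = 18/18 · 17/18 · ··· · 10/18 ≈ 0.089.
P(at least two equal) = 1 − 0.089 = 0.911.

0.911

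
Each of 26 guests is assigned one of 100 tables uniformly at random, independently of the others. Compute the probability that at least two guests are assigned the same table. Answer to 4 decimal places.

It's easier to compute the probability that all 26 are distinct.
P(all distinct) = 100/100 · 99/100 · ··· · 75/100 ≈ 0.0282.
So the probability of at least one match is 1 − 0.0282 = 0.9718.

0.9718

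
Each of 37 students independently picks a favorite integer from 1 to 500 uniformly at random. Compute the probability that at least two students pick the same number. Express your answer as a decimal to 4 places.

0.7448

It's easier to compute the probability that all 37 are distinct.
P(all distinct) = 500/500 · 499/500 · ··· · 464/500 ≈ 0.2552.
So the probability of at least one match is 1 − 0.2552 = 0.7448.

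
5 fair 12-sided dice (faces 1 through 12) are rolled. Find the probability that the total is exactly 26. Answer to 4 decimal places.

0.0365

There are 12^5 = 248832 equally likely outcomes.
The number of ordered 5-tuples from {1,…,12} summing to 26 is 9075.
P(sum = 26) = 9075/248832 = 3025/82944 ≈ 0.0365.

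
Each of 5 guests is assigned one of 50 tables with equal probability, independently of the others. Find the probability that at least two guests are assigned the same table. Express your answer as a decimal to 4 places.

0.1864

It's easier to compute the probability that all 5 are distinct.
P(all distinct) = 50/50 · 49/50 · ··· · 46/50 ≈ 0.8136.
So the probability of at least one match is 1 − 0.8136 = 0.1864.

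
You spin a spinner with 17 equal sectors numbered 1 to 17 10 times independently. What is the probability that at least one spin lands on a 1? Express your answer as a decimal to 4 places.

P(no spin lands on a 1) = (16/17)^10 ≈ 0.5454.
P(at least one) = 1 − 0.5454 = 0.4546.

0.4546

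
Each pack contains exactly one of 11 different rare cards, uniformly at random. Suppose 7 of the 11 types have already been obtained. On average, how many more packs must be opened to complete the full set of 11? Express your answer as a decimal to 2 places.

22.92

Starting from 7 distinct types, each trial gives a new one with probability (11−i)/11 when i types are held, so the wait for the next new type is 11/(11−i).
E = 11/4 + 11/3 + 11/2 + 11/1 = 275/12 ≈ 22.92.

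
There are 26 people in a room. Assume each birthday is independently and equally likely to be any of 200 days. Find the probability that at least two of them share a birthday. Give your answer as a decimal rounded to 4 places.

0.8171

It's easier to compute the probability that all 26 are distinct.
P(all distinct) = 200/200 · 199/200 · ··· · 175/200 ≈ 0.1829.
So the probability of at least one match is 1 − 0.1829 = 0.8171.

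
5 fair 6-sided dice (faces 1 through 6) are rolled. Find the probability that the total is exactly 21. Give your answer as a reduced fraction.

5/72

There are 6^5 = 7776 equally likely outcomes.
The number of ordered 5-tuples from {1,…,6} summing to 21 is 540.
P(sum = 21) = 540/7776 = 5/72.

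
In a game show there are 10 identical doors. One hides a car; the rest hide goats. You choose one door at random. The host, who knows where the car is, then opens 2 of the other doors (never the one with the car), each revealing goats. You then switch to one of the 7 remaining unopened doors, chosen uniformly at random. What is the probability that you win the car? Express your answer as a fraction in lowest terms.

Your original door holds the car with probability 1/10, so the other 9 collectively hold it with probability 9/10.
The host can always find 2 empty doors to open, so the reveals don't change that 9/10; it is now spread over the 7 remaining unopened doors.
P(win by switching) = (9/10) · (1/7) = 9/70.

9/70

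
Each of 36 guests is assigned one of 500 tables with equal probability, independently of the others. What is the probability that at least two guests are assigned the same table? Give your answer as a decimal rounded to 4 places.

0.7250

It's easier to compute the probability that all 36 are distinct.
P(all distinct) = 500/500 · 499/500 · ··· · 465/500 ≈ 0.2750.
So the probability of at least one match is 1 − 0.2750 = 0.7250.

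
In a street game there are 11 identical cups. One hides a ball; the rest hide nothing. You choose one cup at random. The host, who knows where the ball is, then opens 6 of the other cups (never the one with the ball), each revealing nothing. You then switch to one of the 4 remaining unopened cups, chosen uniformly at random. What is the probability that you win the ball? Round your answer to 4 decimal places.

0.2273

Your original cup holds the ball with probability 1/11, so the other 10 collectively hold it with probability 10/11.
The host can always find 6 empty cups to open, so the reveals don't change that 10/11; it is now spread over the 4 remaining unopened cups.
P(win by switching) = (10/11) · (1/4) = 5/22 ≈ 0.2273.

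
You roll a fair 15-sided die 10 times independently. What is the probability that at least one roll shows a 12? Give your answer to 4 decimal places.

0.4984

P(no roll shows a 12) = (14/15)^10 ≈ 0.5016.
P(at least one) = 1 − 0.5016 = 0.4984.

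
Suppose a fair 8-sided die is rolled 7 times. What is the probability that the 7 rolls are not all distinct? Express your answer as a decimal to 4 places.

0.9808

P(all 7 different) = 8/8 · 7/8 · ··· · 2/8 ≈ 0.0192.
P(at least two equal) = 1 − 0.0192 = 0.9808.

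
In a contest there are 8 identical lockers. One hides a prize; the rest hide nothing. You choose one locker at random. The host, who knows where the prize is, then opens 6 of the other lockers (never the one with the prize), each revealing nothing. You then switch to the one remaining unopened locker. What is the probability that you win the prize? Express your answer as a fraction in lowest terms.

7/8

Your original locker holds the prize with probability 1/8, so the other 7 collectively hold it with probability 7/8.
The host can always find 6 empty lockers to open, so the reveals don't change that 7/8; it is now spread over the 1 remaining unopened locker.
P(win by switching) = (7/8) · (1/1) = 7/8.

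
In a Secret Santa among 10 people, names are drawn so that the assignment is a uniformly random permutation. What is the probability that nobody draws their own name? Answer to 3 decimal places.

This is the derangement probability: permutations of 10 with no fixed point.
D(10) = 10! · (1 − 1/1! + 1/2! − ··· + (−1)^10/10!) = 1334961.
P = 1334961/3628800 = 16481/44800 ≈ 0.368.

0.368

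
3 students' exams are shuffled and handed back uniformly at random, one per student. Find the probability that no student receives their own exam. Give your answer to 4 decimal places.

This is the derangement probability: permutations of 3 with no fixed point.
D(3) = 3! · (1 − 1/1! + 1/2! − ··· + (−1)^3/3!) = 2.
P = 2/6 = 1/3 ≈ 0.3333.

0.3333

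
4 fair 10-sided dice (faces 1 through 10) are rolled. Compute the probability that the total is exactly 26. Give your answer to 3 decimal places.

There are 10^4 = 10000 equally likely outcomes.
The number of ordered 4-tuples from {1,…,10} summing to 26 is 540.
P(sum = 26) = 540/10000 = 27/500 ≈ 0.054.

0.054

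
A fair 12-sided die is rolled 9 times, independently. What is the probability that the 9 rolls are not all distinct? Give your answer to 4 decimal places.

0.9845

P(all 9 different) = 12/12 · 11/12 · ··· · 4/12 ≈ 0.0155.
P(at least two equal) = 1 − 0.0155 = 0.9845.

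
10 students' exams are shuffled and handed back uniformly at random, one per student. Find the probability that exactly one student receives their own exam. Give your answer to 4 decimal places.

Choose which one is fixed: C(10,1) = 10 ways.
The remaining 9 must have no fixed point: D(9) = 133496.
P = 10·133496/3628800 = 16687/45360 ≈ 0.3679.

0.3679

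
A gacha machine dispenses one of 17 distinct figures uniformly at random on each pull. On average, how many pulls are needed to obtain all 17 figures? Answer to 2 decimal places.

After i distinct types are collected, each trial gives a new one with probability (17−i)/17, so the expected wait for the next new type is 17/(17−i).
E = 17/17 + 17/16 + 17/15 + 17/14 + 17/13 + 17/12 + 17/11 + 17/10 + 17/9 + 17/8 + 17/7 + 17/6 + 17/5 + 17/4 + 17/3 + 17/2 + 17/1 = 42142223/720720 ≈ 58.47.

58.47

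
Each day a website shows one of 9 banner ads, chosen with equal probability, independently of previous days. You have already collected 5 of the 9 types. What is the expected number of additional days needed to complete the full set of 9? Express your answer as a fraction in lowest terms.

Starting from 5 distinct types, each trial gives a new one with probability (9−i)/9 when i types are held, so the wait for the next new type is 9/(9−i).
E = 9/4 + 9/3 + 9/2 + 9/1 = 75/4.

75/4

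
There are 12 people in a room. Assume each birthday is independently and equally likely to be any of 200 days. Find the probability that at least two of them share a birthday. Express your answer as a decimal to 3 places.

0.286

It's easier to compute the probability that all 12 are distinct.
P(all distinct) = 200/200 · 199/200 · ··· · 189/200 ≈ 0.714.
So the probability of at least one match is 1 − 0.714 = 0.286.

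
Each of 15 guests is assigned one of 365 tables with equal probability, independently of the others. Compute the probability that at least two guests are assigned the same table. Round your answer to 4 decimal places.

It's easier to compute the probability that all 15 are distinct.
P(all distinct) = 365/365 · 364/365 · ··· · 351/365 ≈ 0.7471.
So the probability of at least one match is 1 − 0.7471 = 0.2529.

0.2529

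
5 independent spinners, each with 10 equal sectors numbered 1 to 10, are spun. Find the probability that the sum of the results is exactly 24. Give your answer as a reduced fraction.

33/625

There are 10^5 = 100000 equally likely outcomes.
The number of ordered 5-tuples from {1,…,10} summing to 24 is 5280.
P(sum = 24) = 5280/100000 = 33/625.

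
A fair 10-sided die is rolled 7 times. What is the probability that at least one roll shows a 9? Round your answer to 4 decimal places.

0.5217

P(no roll shows a 9) = (9/10)^7 ≈ 0.4783.
P(at least one) = 1 − 0.4783 = 0.5217.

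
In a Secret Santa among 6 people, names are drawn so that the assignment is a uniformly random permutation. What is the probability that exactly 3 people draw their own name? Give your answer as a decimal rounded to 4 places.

0.0556

Choose which 3 of the 6 are fixed: C(6,3) = 20 ways.
The remaining 3 must have no fixed point: D(3) = 2.
P = 20·2/720 = 1/18 ≈ 0.0556.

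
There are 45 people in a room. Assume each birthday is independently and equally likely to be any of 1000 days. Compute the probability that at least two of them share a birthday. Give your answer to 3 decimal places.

It's easier to compute the probability that all 45 are distinct.
P(all distinct) = 1000/1000 · 999/1000 · ··· · 956/1000 ≈ 0.366.
So the probability of at least one match is 1 − 0.366 = 0.634.

0.634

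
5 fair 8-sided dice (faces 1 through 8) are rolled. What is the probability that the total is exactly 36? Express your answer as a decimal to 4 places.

0.0021

There are 8^5 = 32768 equally likely outcomes.
The number of ordered 5-tuples from {1,…,8} summing to 36 is 70.
P(sum = 36) = 70/32768 = 35/16384 ≈ 0.0021.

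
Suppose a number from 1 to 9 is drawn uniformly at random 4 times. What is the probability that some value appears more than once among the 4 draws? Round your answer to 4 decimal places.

0.5391

P(all 4 different) = 9/9 · 8/9 · ··· · 6/9 ≈ 0.4609.
P(at least two equal) = 1 − 0.4609 = 0.5391.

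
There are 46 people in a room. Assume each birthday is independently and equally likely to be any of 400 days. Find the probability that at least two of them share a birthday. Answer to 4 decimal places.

0.9322

It's easier to compute the probability that all 46 are distinct.
P(all distinct) = 400/400 · 399/400 · ··· · 355/400 ≈ 0.0678.
So the probability of at least one match is 1 − 0.0678 = 0.9322.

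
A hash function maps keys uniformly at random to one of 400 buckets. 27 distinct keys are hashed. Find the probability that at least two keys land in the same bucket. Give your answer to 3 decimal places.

It's easier to compute the probability that all 27 are distinct.
P(all distinct) = 400/400 · 399/400 · ··· · 374/400 ≈ 0.408.
So the probability of at least one match is 1 − 0.408 = 0.592.

0.592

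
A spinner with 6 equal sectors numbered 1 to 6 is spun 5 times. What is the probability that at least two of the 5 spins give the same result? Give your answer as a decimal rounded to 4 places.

P(all 5 different) = 6/6 · 5/6 · ··· · 2/6 ≈ 0.0926.
P(at least two equal) = 1 − 0.0926 = 0.9074.

0.9074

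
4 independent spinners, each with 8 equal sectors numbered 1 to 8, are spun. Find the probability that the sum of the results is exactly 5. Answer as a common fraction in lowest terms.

1/1024

There are 8^4 = 4096 equally likely outcomes.
The number of ordered 4-tuples from {1,…,8} summing to 5 is 4.
P(sum = 5) = 4/4096 = 1/1024.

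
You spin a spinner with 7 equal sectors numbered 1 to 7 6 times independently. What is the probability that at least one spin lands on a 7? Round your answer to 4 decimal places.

P(no spin lands on a 7) = (6/7)^6 ≈ 0.3966.
P(at least one) = 1 − 0.3966 = 0.6034.

0.6034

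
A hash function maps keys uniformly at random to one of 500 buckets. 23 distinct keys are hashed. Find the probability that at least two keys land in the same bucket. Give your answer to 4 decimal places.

0.4018

It's easier to compute the probability that all 23 are distinct.
P(all distinct) = 500/500 · 499/500 · ··· · 478/500 ≈ 0.5982.
So the probability of at least one match is 1 − 0.5982 = 0.4018.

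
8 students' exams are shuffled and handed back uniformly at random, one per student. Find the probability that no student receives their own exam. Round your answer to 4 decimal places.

0.3679

This is the derangement probability: permutations of 8 with no fixed point.
D(8) = 8! · (1 − 1/1! + 1/2! − ··· + (−1)^8/8!) = 14833.
P = 14833/40320 = 2119/5760 ≈ 0.3679.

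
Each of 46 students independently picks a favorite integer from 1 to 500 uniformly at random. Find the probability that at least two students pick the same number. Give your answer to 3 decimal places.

0.882

It's easier to compute the probability that all 46 are distinct.
P(all distinct) = 500/500 · 499/500 · ··· · 455/500 ≈ 0.118.
So the probability of at least one match is 1 − 0.118 = 0.882.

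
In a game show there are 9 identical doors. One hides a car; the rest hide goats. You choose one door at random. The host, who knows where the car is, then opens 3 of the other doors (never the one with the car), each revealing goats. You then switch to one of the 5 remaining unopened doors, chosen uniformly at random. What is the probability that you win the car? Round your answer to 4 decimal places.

Your original door holds the car with probability 1/9, so the other 8 collectively hold it with probability 8/9.
The host can always find 3 empty doors to open, so the reveals don't change that 8/9; it is now spread over the 5 remaining unopened doors.
P(win by switching) = (8/9) · (1/5) = 8/45 ≈ 0.1778.

0.1778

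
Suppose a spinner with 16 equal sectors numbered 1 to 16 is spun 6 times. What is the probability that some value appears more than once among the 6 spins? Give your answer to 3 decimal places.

P(all 6 different) = 16/16 · 15/16 · ··· · 11/16 ≈ 0.344.
P(at least two equal) = 1 − 0.344 = 0.656.

0.656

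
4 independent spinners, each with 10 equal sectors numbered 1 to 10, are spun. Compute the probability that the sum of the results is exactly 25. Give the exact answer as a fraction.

There are 10^4 = 10000 equally likely outcomes.
The number of ordered 4-tuples from {1,…,10} summing to 25 is 592.
P(sum = 25) = 592/10000 = 37/625.

37/625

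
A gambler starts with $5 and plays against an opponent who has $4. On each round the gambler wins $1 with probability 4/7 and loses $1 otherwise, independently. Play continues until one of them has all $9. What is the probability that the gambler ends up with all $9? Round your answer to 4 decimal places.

Let r = q/p = (3/7)/(4/7) = 3/4. The recurrence P(i) = p·P(i+1) + q·P(i−1) with P(0)=0, P(9)=1 gives P(i) = (1 − r^i)/(1 − r^9).
P(5) = (1 − (3/4)^5) / (1 − (3/4)^9) = 199936/242461 ≈ 0.8246.

0.8246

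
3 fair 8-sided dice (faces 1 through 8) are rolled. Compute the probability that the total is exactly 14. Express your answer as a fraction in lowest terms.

There are 8^3 = 512 equally likely outcomes.
The number of ordered 3-tuples from {1,…,8} summing to 14 is 48.
P(sum = 14) = 48/512 = 3/32.

3/32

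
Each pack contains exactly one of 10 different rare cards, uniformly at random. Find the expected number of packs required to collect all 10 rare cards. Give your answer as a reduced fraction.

After i distinct types are collected, each trial gives a new one with probability (10−i)/10, so the expected wait for the next new type is 10/(10−i).
E = 10/10 + 10/9 + 10/8 + 10/7 + 10/6 + 10/5 + 10/4 + 10/3 + 10/2 + 10/1 = 7381/252.

7381/252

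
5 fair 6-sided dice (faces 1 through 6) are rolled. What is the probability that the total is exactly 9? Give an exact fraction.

35/3888

There are 6^5 = 7776 equally likely outcomes.
The number of ordered 5-tuples from {1,…,6} summing to 9 is 70.
P(sum = 9) = 70/7776 = 35/3888.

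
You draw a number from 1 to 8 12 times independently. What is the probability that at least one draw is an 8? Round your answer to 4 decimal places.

0.7986

P(no draw is an 8) = (7/8)^12 ≈ 0.2014.
P(at least one) = 1 − 0.2014 = 0.7986.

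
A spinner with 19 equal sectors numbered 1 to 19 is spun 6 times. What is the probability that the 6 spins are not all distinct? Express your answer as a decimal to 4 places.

P(all 6 different) = 19/19 · 18/19 · ··· · 14/19 ≈ 0.4152.
P(at least two equal) = 1 − 0.4152 = 0.5848.

0.5848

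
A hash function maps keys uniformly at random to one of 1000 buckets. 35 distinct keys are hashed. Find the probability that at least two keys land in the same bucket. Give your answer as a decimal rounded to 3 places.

It's easier to compute the probability that all 35 are distinct.
P(all distinct) = 1000/1000 · 999/1000 · ··· · 966/1000 ≈ 0.548.
So the probability of at least one match is 1 − 0.548 = 0.452.

0.452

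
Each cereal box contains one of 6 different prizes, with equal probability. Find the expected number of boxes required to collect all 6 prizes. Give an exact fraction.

147/10

After i distinct types are collected, each trial gives a new one with probability (6−i)/6, so the expected wait for the next new type is 6/(6−i).
E = 6/6 + 6/5 + 6/4 + 6/3 + 6/2 + 6/1 = 147/10.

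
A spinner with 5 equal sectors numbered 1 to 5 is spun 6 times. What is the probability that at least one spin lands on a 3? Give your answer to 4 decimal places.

P(no spin lands on a 3) = (4/5)^6 ≈ 0.2621.
P(at least one) = 1 − 0.2621 = 0.7379.

0.7379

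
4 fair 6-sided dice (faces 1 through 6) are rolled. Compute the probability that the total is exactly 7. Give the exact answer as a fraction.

There are 6^4 = 1296 equally likely outcomes.
The number of ordered 4-tuples from {1,…,6} summing to 7 is 20.
P(sum = 7) = 20/1296 = 5/324.

5/324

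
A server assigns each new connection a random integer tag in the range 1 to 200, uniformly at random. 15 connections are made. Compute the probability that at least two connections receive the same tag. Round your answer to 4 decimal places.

0.4162

It's easier to compute the probability that all 15 are distinct.
P(all distinct) = 200/200 · 199/200 · ··· · 186/200 ≈ 0.5838.
So the probability of at least one match is 1 − 0.5838 = 0.4162.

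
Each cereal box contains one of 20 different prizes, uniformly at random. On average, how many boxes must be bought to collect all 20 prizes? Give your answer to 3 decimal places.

71.955

After i distinct types are collected, each trial gives a new one with probability (20−i)/20, so the expected wait for the next new type is 20/(20−i).
E = 20/20 + 20/19 + 20/18 + 20/17 + 20/16 + 20/15 + 20/14 + 20/13 + 20/12 + 20/11 + 20/10 + 20/9 + 20/8 + 20/7 + 20/6 + 20/5 + 20/4 + 20/3 + 20/2 + 20/1 = 279175675/3879876 ≈ 71.955.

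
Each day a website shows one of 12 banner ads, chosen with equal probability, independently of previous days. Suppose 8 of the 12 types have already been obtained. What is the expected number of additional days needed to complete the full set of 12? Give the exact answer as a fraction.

Starting from 8 distinct types, each trial gives a new one with probability (12−i)/12 when i types are held, so the wait for the next new type is 12/(12−i).
E = 12/4 + 12/3 + 12/2 + 12/1 = 25.

25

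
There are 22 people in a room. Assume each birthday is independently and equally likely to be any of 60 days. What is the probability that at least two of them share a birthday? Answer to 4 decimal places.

0.9879

It's easier to compute the probability that all 22 are distinct.
P(all distinct) = 60/60 · 59/60 · ··· · 39/60 ≈ 0.0121.
So the probability of at least one match is 1 − 0.0121 = 0.9879.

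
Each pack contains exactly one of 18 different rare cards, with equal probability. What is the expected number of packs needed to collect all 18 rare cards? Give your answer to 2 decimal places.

After i distinct types are collected, each trial gives a new one with probability (18−i)/18, so the expected wait for the next new type is 18/(18−i).
E = 18/18 + 18/17 + 18/16 + 18/15 + 18/14 + 18/13 + 18/12 + 18/11 + 18/10 + 18/9 + 18/8 + 18/7 + 18/6 + 18/5 + 18/4 + 18/3 + 18/2 + 18/1 = 42822903/680680 ≈ 62.91.

62.91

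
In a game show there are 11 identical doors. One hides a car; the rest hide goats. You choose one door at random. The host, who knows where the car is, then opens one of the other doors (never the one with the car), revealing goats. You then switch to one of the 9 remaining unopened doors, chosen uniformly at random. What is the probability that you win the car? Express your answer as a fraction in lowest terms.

Your original door holds the car with probability 1/11, so the other 10 collectively hold it with probability 10/11.
The host can always find an empty door to open, so this doesn't change that 10/11; it is now spread over the 9 remaining unopened doors.
P(win by switching) = (10/11) · (1/9) = 10/99.

10/99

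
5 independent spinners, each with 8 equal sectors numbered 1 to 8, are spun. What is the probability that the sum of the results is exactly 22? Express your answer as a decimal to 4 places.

There are 8^5 = 32768 equally likely outcomes.
The number of ordered 5-tuples from {1,…,8} summing to 22 is 2460.
P(sum = 22) = 2460/32768 = 615/8192 ≈ 0.0751.

0.0751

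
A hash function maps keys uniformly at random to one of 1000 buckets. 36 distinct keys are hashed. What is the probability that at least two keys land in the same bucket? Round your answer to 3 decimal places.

It's easier to compute the probability that all 36 are distinct.
P(all distinct) = 1000/1000 · 999/1000 · ··· · 965/1000 ≈ 0.529.
So the probability of at least one match is 1 − 0.529 = 0.471.

0.471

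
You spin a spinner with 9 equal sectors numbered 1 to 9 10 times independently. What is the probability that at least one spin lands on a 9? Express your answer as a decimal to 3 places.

0.692

P(no spin lands on a 9) = (8/9)^10 ≈ 0.308.
P(at least one) = 1 − 0.308 = 0.692.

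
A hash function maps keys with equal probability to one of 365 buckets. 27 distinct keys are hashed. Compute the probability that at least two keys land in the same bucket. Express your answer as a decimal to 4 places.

0.6269

It's easier to compute the probability that all 27 are distinct.
P(all distinct) = 365/365 · 364/365 · ··· · 339/365 ≈ 0.3731.
So the probability of at least one match is 1 − 0.3731 = 0.6269.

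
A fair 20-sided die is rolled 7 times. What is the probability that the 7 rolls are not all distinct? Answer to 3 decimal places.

P(all 7 different) = 20/20 · 19/20 · ··· · 14/20 ≈ 0.305.
P(at least two equal) = 1 − 0.305 = 0.695.

0.695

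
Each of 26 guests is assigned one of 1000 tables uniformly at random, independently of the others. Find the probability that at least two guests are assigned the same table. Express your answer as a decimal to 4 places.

0.2795

It's easier to compute the probability that all 26 are distinct.
P(all distinct) = 1000/1000 · 999/1000 · ··· · 975/1000 ≈ 0.7205.
So the probability of at least one match is 1 − 0.7205 = 0.2795.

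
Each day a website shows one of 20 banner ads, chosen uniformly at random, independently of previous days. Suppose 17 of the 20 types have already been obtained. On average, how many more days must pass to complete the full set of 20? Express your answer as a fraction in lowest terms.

110/3

Starting from 17 distinct types, each trial gives a new one with probability (20−i)/20 when i types are held, so the wait for the next new type is 20/(20−i).
E = 20/3 + 20/2 + 20/1 = 110/3.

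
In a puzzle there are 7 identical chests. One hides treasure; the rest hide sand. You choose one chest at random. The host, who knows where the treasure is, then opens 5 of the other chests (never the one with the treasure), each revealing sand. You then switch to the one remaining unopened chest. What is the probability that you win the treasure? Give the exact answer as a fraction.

6/7

Your original chest holds the treasure with probability 1/7, so the other 6 collectively hold it with probability 6/7.
The host can always find 5 empty chests to open, so the reveals don't change that 6/7; it is now spread over the 1 remaining unopened chest.
P(win by switching) = (6/7) · (1/1) = 6/7.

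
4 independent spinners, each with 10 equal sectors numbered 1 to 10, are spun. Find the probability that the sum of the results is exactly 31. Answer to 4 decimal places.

There are 10^4 = 10000 equally likely outcomes.
The number of ordered 4-tuples from {1,…,10} summing to 31 is 220.
P(sum = 31) = 220/10000 = 11/500 ≈ 0.0220.

0.0220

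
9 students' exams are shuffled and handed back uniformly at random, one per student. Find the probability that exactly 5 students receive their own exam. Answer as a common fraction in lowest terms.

1/320

Choose which 5 of the 9 are fixed: C(9,5) = 126 ways.
The remaining 4 must have no fixed point: D(4) = 9.
P = 126·9/362880 = 1/320.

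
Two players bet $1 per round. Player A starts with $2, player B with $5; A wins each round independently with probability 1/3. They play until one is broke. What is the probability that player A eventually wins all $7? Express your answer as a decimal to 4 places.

0.0236

Let r = q/p = (2/3)/(1/3) = 2. The recurrence P(i) = p·P(i+1) + q·P(i−1) with P(0)=0, P(7)=1 gives P(i) = (1 − r^i)/(1 − r^7).
P(2) = (1 − (2)^2) / (1 − (2)^7) = 3/127 ≈ 0.0236.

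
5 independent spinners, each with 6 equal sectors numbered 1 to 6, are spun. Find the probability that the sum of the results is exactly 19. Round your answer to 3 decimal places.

0.095

There are 6^5 = 7776 equally likely outcomes.
The number of ordered 5-tuples from {1,…,6} summing to 19 is 735.
P(sum = 19) = 735/7776 = 245/2592 ≈ 0.095.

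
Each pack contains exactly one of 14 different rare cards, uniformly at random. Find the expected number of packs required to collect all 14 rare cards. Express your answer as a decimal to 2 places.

45.52

After i distinct types are collected, each trial gives a new one with probability (14−i)/14, so the expected wait for the next new type is 14/(14−i).
E = 14/14 + 14/13 + 14/12 + 14/11 + 14/10 + 14/9 + 14/8 + 14/7 + 14/6 + 14/5 + 14/4 + 14/3 + 14/2 + 14/1 = 1171733/25740 ≈ 45.52.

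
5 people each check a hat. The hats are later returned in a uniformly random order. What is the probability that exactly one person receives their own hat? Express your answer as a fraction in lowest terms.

3/8

Choose which one is fixed: C(5,1) = 5 ways.
The remaining 4 must have no fixed point: D(4) = 9.
P = 5·9/120 = 3/8.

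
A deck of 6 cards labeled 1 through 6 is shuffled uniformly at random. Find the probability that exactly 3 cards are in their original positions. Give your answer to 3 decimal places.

0.056

Choose which 3 of the 6 are fixed: C(6,3) = 20 ways.
The remaining 3 must have no fixed point: D(3) = 2.
P = 20·2/720 = 1/18 ≈ 0.056.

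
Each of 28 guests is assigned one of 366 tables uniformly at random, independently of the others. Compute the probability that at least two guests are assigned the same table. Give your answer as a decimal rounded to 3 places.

It's easier to compute the probability that all 28 are distinct.
P(all distinct) = 366/366 · 365/366 · ··· · 339/366 ≈ 0.347.
So the probability of at least one match is 1 − 0.347 = 0.653.

0.653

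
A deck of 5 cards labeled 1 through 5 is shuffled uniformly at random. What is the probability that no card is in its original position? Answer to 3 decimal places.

This is the derangement probability: permutations of 5 with no fixed point.
D(5) = 5! · (1 − 1/1! + 1/2! − ··· + (−1)^5/5!) = 44.
P = 44/120 = 11/30 ≈ 0.367.

0.367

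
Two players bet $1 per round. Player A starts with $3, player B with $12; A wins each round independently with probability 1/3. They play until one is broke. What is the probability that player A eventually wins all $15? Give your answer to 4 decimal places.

Let r = q/p = (2/3)/(1/3) = 2. The recurrence P(i) = p·P(i+1) + q·P(i−1) with P(0)=0, P(15)=1 gives P(i) = (1 − r^i)/(1 − r^15).
P(3) = (1 − (2)^3) / (1 − (2)^15) = 1/4681 ≈ 0.0002.

0.0002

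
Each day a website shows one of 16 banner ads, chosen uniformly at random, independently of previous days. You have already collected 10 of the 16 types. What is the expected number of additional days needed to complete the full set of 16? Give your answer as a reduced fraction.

Starting from 10 distinct types, each trial gives a new one with probability (16−i)/16 when i types are held, so the wait for the next new type is 16/(16−i).
E = 16/6 + 16/5 + 16/4 + 16/3 + 16/2 + 16/1 = 196/5.

196/5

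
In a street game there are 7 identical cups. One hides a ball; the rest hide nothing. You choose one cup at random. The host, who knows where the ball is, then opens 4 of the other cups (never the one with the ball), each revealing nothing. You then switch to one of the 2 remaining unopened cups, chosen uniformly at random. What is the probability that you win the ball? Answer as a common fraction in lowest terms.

Your original cup holds the ball with probability 1/7, so the other 6 collectively hold it with probability 6/7.
The host can always find 4 empty cups to open, so the reveals don't change that 6/7; it is now spread over the 2 remaining unopened cups.
P(win by switching) = (6/7) · (1/2) = 3/7.

3/7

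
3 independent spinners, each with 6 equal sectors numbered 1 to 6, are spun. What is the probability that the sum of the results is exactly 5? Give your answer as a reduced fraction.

There are 6^3 = 216 equally likely outcomes.
The number of ordered 3-tuples from {1,…,6} summing to 5 is 6.
P(sum = 5) = 6/216 = 1/36.

1/36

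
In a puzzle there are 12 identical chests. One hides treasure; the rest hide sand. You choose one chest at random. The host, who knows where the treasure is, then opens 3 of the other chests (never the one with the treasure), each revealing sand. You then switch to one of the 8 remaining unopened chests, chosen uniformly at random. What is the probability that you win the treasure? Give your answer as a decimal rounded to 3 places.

0.115

Your original chest holds the treasure with probability 1/12, so the other 11 collectively hold it with probability 11/12.
The host can always find 3 empty chests to open, so the reveals don't change that 11/12; it is now spread over the 8 remaining unopened chests.
P(win by switching) = (11/12) · (1/8) = 11/96 ≈ 0.115.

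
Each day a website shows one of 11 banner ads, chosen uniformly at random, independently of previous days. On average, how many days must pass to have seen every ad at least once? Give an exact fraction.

After i distinct types are collected, each trial gives a new one with probability (11−i)/11, so the expected wait for the next new type is 11/(11−i).
E = 11/11 + 11/10 + 11/9 + 11/8 + 11/7 + 11/6 + 11/5 + 11/4 + 11/3 + 11/2 + 11/1 = 83711/2520.

83711/2520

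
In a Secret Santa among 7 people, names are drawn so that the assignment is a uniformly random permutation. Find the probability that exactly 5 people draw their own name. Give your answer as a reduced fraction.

1/240

Choose which 5 of the 7 are fixed: C(7,5) = 21 ways.
The remaining 2 must have no fixed point: D(2) = 1.
P = 21·1/5040 = 1/240.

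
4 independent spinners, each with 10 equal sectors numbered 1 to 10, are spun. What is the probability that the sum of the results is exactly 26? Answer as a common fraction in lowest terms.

There are 10^4 = 10000 equally likely outcomes.
The number of ordered 4-tuples from {1,…,10} summing to 26 is 540.
P(sum = 26) = 540/10000 = 27/500.

27/500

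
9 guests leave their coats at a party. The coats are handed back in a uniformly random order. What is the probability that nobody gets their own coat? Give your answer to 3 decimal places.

0.368

This is the derangement probability: permutations of 9 with no fixed point.
D(9) = 9! · (1 − 1/1! + 1/2! − ··· + (−1)^9/9!) = 133496.
P = 133496/362880 = 16687/45360 ≈ 0.368.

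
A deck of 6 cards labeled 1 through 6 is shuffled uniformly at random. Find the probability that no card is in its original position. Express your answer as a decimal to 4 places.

This is the derangement probability: permutations of 6 with no fixed point.
D(6) = 6! · (1 − 1/1! + 1/2! − ··· + (−1)^6/6!) = 265.
P = 265/720 = 53/144 ≈ 0.3681.

0.3681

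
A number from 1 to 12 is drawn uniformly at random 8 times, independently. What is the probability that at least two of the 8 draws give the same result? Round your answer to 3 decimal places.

P(all 8 different) = 12/12 · 11/12 · ··· · 5/12 ≈ 0.046.
P(at least two equal) = 1 − 0.046 = 0.954.

0.954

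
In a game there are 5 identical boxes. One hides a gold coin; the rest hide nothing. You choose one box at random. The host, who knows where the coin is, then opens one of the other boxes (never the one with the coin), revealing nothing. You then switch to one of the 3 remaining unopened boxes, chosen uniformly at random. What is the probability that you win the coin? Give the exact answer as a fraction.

Your original box holds the coin with probability 1/5, so the other 4 collectively hold it with probability 4/5.
The host can always find an empty box to open, so this doesn't change that 4/5; it is now spread over the 3 remaining unopened boxes.
P(win by switching) = (4/5) · (1/3) = 4/15.

4/15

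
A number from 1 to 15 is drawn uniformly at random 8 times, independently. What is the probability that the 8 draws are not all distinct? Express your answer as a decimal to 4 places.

0.8988

P(all 8 different) = 15/15 · 14/15 · ··· · 8/15 ≈ 0.1012.
P(at least two equal) = 1 − 0.1012 = 0.8988.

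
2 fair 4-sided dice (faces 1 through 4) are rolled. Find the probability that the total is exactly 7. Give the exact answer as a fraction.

1/8

There are 4^2 = 16 equally likely outcomes.
The number of ordered 2-tuples from {1,…,4} summing to 7 is 2.
P(sum = 7) = 2/16 = 1/8.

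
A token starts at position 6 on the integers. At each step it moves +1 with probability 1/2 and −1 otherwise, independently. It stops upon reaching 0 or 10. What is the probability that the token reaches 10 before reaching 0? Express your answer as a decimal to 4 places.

0.6000

With a fair step, P(i) = ½P(i−1) + ½P(i+1) with P(0)=0, P(10)=1 has the linear solution P(i) = i/10.
P(6) = 6/10 = 3/5 ≈ 0.6000.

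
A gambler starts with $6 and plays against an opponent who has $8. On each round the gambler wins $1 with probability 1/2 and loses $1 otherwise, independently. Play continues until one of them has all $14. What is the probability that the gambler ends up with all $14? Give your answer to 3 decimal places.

With a fair step, P(i) = ½P(i−1) + ½P(i+1) with P(0)=0, P(14)=1 has the linear solution P(i) = i/14.
P(6) = 6/14 = 3/7 ≈ 0.429.

0.429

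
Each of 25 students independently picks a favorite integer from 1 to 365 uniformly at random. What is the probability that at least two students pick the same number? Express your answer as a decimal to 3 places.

It's easier to compute the probability that all 25 are distinct.
P(all distinct) = 365/365 · 364/365 · ··· · 341/365 ≈ 0.431.
So the probability of at least one match is 1 − 0.431 = 0.569.

0.569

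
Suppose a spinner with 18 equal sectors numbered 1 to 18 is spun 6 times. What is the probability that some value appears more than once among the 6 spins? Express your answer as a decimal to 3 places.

0.607

P(all 6 different) = 18/18 · 17/18 · ··· · 13/18 ≈ 0.393.
P(at least two equal) = 1 − 0.393 = 0.607.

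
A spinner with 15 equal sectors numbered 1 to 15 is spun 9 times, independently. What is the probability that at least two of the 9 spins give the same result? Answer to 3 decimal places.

P(all 9 different) = 15/15 · 14/15 · ··· · 7/15 ≈ 0.047.
P(at least two equal) = 1 − 0.047 = 0.953.

0.953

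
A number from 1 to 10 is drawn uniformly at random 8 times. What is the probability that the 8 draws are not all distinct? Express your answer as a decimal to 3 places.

P(all 8 different) = 10/10 · 9/10 · ··· · 3/10 ≈ 0.018.
P(at least two equal) = 1 − 0.018 = 0.982.

0.982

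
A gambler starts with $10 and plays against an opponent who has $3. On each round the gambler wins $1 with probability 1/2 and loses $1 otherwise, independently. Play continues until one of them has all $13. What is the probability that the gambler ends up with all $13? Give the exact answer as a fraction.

10/13

With a fair step, P(i) = ½P(i−1) + ½P(i+1) with P(0)=0, P(13)=1 has the linear solution P(i) = i/13.
P(10) = 10/13.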